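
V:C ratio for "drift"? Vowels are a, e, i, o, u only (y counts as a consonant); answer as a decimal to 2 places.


Word: "drift"
Vowels (a,e,i,o,u): 1
Consonants: 4
Ratio = 1/4
= 0.25


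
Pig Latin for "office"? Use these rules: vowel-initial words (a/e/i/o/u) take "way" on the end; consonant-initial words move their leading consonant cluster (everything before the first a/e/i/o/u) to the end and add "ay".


Word: "office"
Starts with vowel → add 'way'
Pig Latin = "officeway"


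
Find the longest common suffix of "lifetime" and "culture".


Word 1: "lifetime"
Word 2: "culture"
Comparing from end:
  Pos -1: 'e' == 'e'
  Pos -2: 'm' != 'r' (stop)
LCS = "e" (length 1)


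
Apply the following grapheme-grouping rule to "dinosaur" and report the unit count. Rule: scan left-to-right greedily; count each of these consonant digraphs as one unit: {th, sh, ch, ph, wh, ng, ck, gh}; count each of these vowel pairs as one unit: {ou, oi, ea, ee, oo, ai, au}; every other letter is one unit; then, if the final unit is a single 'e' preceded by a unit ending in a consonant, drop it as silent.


Word: "dinosaur" (8 letters)
Left-to-right scan:
  (1) 'd' (letter)
  (2) 'i' (letter)
  (3) 'n' (letter)
  (4) 'o' (letter)
  (5) 's' (letter)
  (6) 'au' (vowel-pair)
  (7) 'r' (letter)
Units from scan: 7
Sound units = 7 units


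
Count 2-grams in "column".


Word: "column" (length 6)
Number of 2-grams = length - 2 + 1 = 6 - 2 + 1
= 5


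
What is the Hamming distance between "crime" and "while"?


Comparing character by character (same length = 5):
  Pos 0: 'c' vs 'w' !=
  Pos 1: 'r' vs 'h' !=
  Pos 2: 'i' vs 'i' =
  Pos 3: 'm' vs 'l' !=
  Pos 4: 'e' vs 'e' =
Hamming distance = 3


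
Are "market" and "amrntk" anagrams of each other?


Word 1: "market" → sorted: aekmrt
Word 2: "amrntk" → sorted: akmnrt
Same letters? aekmrt != akmnrt
Anagram = No


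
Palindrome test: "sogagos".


Word: "sogagos"
Reversed: "sogagos"
Forward == Backward? sogagos == sogagos
Palindrome = Yes


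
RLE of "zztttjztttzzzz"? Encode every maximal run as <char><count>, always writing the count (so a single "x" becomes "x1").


String: "zztttjztttzzzz"
Scanning for consecutive runs:
  'z' x 2
  't' x 3
  'j' x 1
  'z' x 1
  't' x 3
  'z' x 4
RLE = "z2t3j1z1t3z4"


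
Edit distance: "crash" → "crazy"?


Word 1: "crash" (length 5)
Word 2: "crazy" (length 5)
One optimal edit sequence (insert/delete/substitute each cost 1):
  1. keep 'c'
  2. keep 'r'
  3. keep 'a'
  4. substitute 's' -> 'z'  (+1)
  5. substitute 'h' -> 'y'  (+1)
Total edit operations: 2
Edit distance = 2


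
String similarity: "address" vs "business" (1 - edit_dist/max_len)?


Word 1: "address" (length 7)
Word 2: "business" (length 8)
One optimal edit sequence:
  1. insert 'b'  (+1)
  2. substitute 'a' -> 'u'  (+1)
  3. substitute 'd' -> 's'  (+1)
  4. substitute 'd' -> 'i'  (+1)
  5. substitute 'r' -> 'n'  (+1)
  6. keep 'e'
  7. keep 's'
  8. keep 's'
Edit distance = 5
Max length = max(7, 8) = 8
Similarity = 1 - 5/8
= 0.3750


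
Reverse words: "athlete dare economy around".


Original: "athlete dare economy around"
Words (1..n): athlete | dare | economy | around
Reversed (n..1): around | economy | dare | athlete
Result = "around economy dare athlete"


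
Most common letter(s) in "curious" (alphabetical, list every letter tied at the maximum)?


Word: "curious"
Letter counts:
  'c': 1
  'i': 1
  'o': 1
  'r': 1
  's': 1
  'u': 2
Maximum count = 2
Most frequent = 'u' (2 times each)


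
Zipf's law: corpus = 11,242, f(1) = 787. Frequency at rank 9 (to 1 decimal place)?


Zipf's law: f(r) = f(1) / r
f(1) = 787
f(9) = 787 / 9
= 87.4 occurrences


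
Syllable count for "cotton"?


Word: "cotton"
Syllable breakdown: cot / ton
Counting: 2 parts
= 2 syllables


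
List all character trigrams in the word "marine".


Word: "marine" (length 6)
Number of trigrams = 6 - 3 + 1 = 4
  Position 0: "mar"
  Position 1: "ari"
  Position 2: "rin"
  Position 3: "ine"
Trigrams = "mar", "ari", "rin", "ine"


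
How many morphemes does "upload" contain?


Word: "upload"
Morphemes: up- + load
Each morpheme carries meaning
= 2 morphemes


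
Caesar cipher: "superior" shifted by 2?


Word: "superior"
Shift: 2
Each letter → (letter + shift) mod 26:
  's' (18) + 2 = 20 → 'u'
  'u' (20) + 2 = 22 → 'w'
  'p' (15) + 2 = 17 → 'r'
  'e' (4) + 2 = 6 → 'g'
  'r' (17) + 2 = 19 → 't'
  'i' (8) + 2 = 10 → 'k'
  'o' (14) + 2 = 16 → 'q'
  'r' (17) + 2 = 19 → 't'
Result = "uwrgtkqt"


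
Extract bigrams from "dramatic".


Word: "dramatic" (length 8)
Number of bigrams = 8 - 2 + 1 = 7
  Position 0: "dr"
  Position 1: "ra"
  Position 2: "am"
  Position 3: "ma"
  Position 4: "at"
  Position 5: "ti"
  Position 6: "ic"
Bigrams = "dr", "ra", "am", "ma", "at", "ti", "ic"


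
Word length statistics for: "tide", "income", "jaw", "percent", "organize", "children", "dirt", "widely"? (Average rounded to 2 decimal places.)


Lengths: "tide"=4, "income"=6, "jaw"=3, "percent"=7, "organize"=8, "children"=8, "dirt"=4, "widely"=6
Sum = 46, Count = 8
Average = 46/8 = 5.75
= avg=5.75, min=3, max=8


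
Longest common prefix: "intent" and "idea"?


Word 1: "intent"
Word 2: "idea"
Comparing from start:
  Pos 0: 'i' == 'i'
  Pos 1: 'n' != 'd' (stop)
LCP = "i" (length 1)


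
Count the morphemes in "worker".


Word: "worker"
Morphemes: work / -er
Each morpheme carries meaning
= 2 morphemes


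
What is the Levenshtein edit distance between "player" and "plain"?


Word 1: "player" (length 6)
Word 2: "plain" (length 5)
One optimal edit sequence (insert/delete/substitute each cost 1):
  1. keep 'p'
  2. keep 'l'
  3. keep 'a'
  4. delete 'y'  (+1)
  5. substitute 'e' -> 'i'  (+1)
  6. substitute 'r' -> 'n'  (+1)
Total edit operations: 3
Edit distance = 3


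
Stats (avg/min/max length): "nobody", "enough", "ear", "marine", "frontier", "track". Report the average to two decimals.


Lengths: "nobody"=6, "enough"=6, "ear"=3, "marine"=6, "frontier"=8, "track"=5
Sum = 34, Count = 6
Average = 34/6 = 5.67
= avg=5.67, min=3, max=8


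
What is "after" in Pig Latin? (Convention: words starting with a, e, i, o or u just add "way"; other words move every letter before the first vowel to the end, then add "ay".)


Word: "after"
Starts with vowel → add 'way'
Pig Latin = "afterway"


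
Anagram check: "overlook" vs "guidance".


Word 1: "overlook" → sorted: eklooorv
Word 2: "guidance" → sorted: acdeginu
Same letters? eklooorv != acdeginu
Anagram = No


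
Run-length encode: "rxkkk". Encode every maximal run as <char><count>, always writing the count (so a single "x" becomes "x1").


String: "rxkkk"
Scanning for consecutive runs:
  'r' x 1
  'x' x 1
  'k' x 3
RLE = "r1x1k3"


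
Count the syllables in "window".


Word: "window"
Syllable breakdown: win-dow
Counting: 2 parts
= 2 syllables


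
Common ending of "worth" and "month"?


Word 1: "worth"
Word 2: "month"
Comparing from end:
  Pos -1: 'h' == 'h'
  Pos -2: 't' == 't'
  Pos -3: 'r' != 'n' (stop)
LCS = "th" (length 2)


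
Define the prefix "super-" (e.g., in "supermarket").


Prefix: super-
Example: supermarket = super- + market
Meaning = above / beyond


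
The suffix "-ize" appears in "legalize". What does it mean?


Suffix: -ize
Example: legalize = legal + -ize
Meaning = to make


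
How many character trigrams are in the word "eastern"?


Word: "eastern" (length 7)
Number of 3-grams = length - 3 + 1 = 7 - 3 + 1
= 5


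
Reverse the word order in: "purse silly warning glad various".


Original: "purse silly warning glad various"
Words (1..n): purse | silly | warning | glad | various
Reversed (n..1): various | glad | warning | silly | purse
Result = "various glad warning silly purse"


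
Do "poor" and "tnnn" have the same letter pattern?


Pattern of "poor": [0, 1, 1, 2]
Pattern of "tnnn": [0, 1, 1, 1]
Patterns do not match
Same pattern = No


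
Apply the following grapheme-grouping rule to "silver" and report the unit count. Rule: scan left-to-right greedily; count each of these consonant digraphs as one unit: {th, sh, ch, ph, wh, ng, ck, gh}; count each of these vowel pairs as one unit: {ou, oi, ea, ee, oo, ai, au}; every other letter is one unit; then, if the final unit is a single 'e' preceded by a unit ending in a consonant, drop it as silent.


Word: "silver" (6 letters)
Left-to-right scan:
  (1) 's' (letter)
  (2) 'i' (letter)
  (3) 'l' (letter)
  (4) 'v' (letter)
  (5) 'e' (letter)
  (6) 'r' (letter)
Units from scan: 6
Sound units = 6 units


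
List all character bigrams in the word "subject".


Word: "subject" (length 7)
Number of bigrams = 7 - 2 + 1 = 6
  Position 0: "su"
  Position 1: "ub"
  Position 2: "bj"
  Position 3: "je"
  Position 4: "ec"
  Position 5: "ct"
Bigrams = "su", "ub", "bj", "je", "ec", "ct"


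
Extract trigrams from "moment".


Word: "moment" (length 6)
Number of trigrams = 6 - 3 + 1 = 4
  Position 0: "mom"
  Position 1: "ome"
  Position 2: "men"
  Position 3: "ent"
Trigrams = "mom", "ome", "men", "ent"


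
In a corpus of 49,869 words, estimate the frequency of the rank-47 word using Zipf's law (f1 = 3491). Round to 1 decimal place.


Zipf's law: f(r) = f(1) / r
f(1) = 3491
f(47) = 3491 / 47
= 74.3 occurrences


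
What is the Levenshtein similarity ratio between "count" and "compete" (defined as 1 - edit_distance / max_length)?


Word 1: "count" (length 5)
Word 2: "compete" (length 7)
One optimal edit sequence:
  1. keep 'c'
  2. keep 'o'
  3. insert 'm'  (+1)
  4. substitute 'u' -> 'p'  (+1)
  5. substitute 'n' -> 'e'  (+1)
  6. keep 't'
  7. insert 'e'  (+1)
Edit distance = 4
Max length = max(5, 7) = 7
Similarity = 1 - 4/7
= 0.4286


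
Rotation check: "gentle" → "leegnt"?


Word: "gentle", Candidate: "leegnt"
Method: check if candidate is substring of word+word
"gentlegentle" contains "leegnt"? No
Is rotation = No


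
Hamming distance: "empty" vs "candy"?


Comparing character by character (same length = 5):
  Pos 0: 'e' vs 'c' !=
  Pos 1: 'm' vs 'a' !=
  Pos 2: 'p' vs 'n' !=
  Pos 3: 't' vs 'd' !=
  Pos 4: 'y' vs 'y' =
Hamming distance = 4


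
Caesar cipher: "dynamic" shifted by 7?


Word: "dynamic"
Shift: 7
Each letter → (letter + shift) mod 26:
  'd' (3) + 7 = 10 → 'k'
  'y' (24) + 7 = 5 → 'f'
  'n' (13) + 7 = 20 → 'u'
  'a' (0) + 7 = 7 → 'h'
  'm' (12) + 7 = 19 → 't'
  'i' (8) + 7 = 15 → 'p'
  'c' (2) + 7 = 9 → 'j'
Result = "kfuhtpj"


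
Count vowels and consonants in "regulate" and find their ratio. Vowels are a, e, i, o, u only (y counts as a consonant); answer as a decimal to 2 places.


Word: "regulate"
Vowels (a,e,i,o,u): 4
Consonants: 4
Ratio = 4/4
= 1.00


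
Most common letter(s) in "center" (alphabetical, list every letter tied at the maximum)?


Word: "center"
Letter counts:
  'c': 1
  'e': 2
  'n': 1
  'r': 1
  't': 1
Maximum count = 2
Most frequent = 'e' (2 times each)


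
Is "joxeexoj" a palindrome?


Word: "joxeexoj"
Reversed: "joxeexoj"
Forward == Backward? joxeexoj == joxeexoj
Palindrome = Yes


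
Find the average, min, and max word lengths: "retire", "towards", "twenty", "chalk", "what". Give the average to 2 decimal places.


Lengths: "retire"=6, "towards"=7, "twenty"=6, "chalk"=5, "what"=4
Sum = 28, Count = 5
Average = 28/5 = 5.60
= avg=5.60, min=4, max=7


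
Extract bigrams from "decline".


Word: "decline" (length 7)
Number of bigrams = 7 - 2 + 1 = 6
  Position 0: "de"
  Position 1: "ec"
  Position 2: "cl"
  Position 3: "li"
  Position 4: "in"
  Position 5: "ne"
Bigrams = "de", "ec", "cl", "li", "in", "ne"


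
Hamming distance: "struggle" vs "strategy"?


Comparing character by character (same length = 8):
  Pos 0: 's' vs 's' =
  Pos 1: 't' vs 't' =
  Pos 2: 'r' vs 'r' =
  Pos 3: 'u' vs 'a' !=
  Pos 4: 'g' vs 't' !=
  Pos 5: 'g' vs 'e' !=
  Pos 6: 'l' vs 'g' !=
  Pos 7: 'e' vs 'y' !=
Hamming distance = 5


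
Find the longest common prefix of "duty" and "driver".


Word 1: "duty"
Word 2: "driver"
Comparing from start:
  Pos 0: 'd' == 'd'
  Pos 1: 'u' != 'r' (stop)
LCP = "d" (length 1)


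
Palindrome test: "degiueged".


Word: "degiueged"
Reversed: "degeuiged"
Forward == Backward? degiueged != degeuiged
Palindrome = No


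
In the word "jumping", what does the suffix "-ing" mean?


Suffix: -ing
Example: jumping = jump + -ing
Meaning = present participle


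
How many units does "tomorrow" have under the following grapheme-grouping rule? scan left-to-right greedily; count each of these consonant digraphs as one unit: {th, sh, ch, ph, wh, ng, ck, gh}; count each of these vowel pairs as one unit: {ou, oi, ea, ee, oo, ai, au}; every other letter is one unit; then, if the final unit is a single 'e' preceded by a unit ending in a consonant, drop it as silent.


Word: "tomorrow" (8 letters)
Left-to-right scan:
  (1) 't' (letter)
  (2) 'o' (letter)
  (3) 'm' (letter)
  (4) 'o' (letter)
  (5) 'r' (letter)
  (6) 'r' (letter)
  (7) 'o' (letter)
  (8) 'w' (letter)
Units from scan: 8
Sound units = 8 units


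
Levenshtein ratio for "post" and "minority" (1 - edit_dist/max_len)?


Word 1: "post" (length 4)
Word 2: "minority" (length 8)
One optimal edit sequence:
  1. insert 'm'  (+1)
  2. insert 'i'  (+1)
  3. substitute 'p' -> 'n'  (+1)
  4. keep 'o'
  5. insert 'r'  (+1)
  6. substitute 's' -> 'i'  (+1)
  7. keep 't'
  8. insert 'y'  (+1)
Edit distance = 6
Max length = max(4, 8) = 8
Similarity = 1 - 6/8
= 0.2500


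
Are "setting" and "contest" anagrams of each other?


Word 1: "setting" → sorted: eginstt
Word 2: "contest" → sorted: cenostt
Same letters? eginstt != cenostt
Anagram = No


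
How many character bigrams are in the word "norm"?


Word: "norm" (length 4)
Number of 2-grams = length - 2 + 1 = 4 - 2 + 1
= 3


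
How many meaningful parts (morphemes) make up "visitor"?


Word: "visitor"
Morphemes: visit + -or
Each morpheme carries meaning
= 2 morphemes


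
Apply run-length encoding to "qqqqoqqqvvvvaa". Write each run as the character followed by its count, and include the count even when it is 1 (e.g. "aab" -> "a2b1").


String: "qqqqoqqqvvvvaa"
Scanning for consecutive runs:
  'q' x 4
  'o' x 1
  'q' x 3
  'v' x 4
  'a' x 2
RLE = "q4o1q3v4a2"


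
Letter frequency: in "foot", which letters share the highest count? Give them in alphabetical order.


Word: "foot"
Letter counts:
  'f': 1
  'o': 2
  't': 1
Maximum count = 2
Most frequent = 'o' (2 times each)


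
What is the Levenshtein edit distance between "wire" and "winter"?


Word 1: "wire" (length 4)
Word 2: "winter" (length 6)
One optimal edit sequence (insert/delete/substitute each cost 1):
  1. keep 'w'
  2. keep 'i'
  3. insert 'n'  (+1)
  4. substitute 'r' -> 't'  (+1)
  5. keep 'e'
  6. insert 'r'  (+1)
Total edit operations: 3
Edit distance = 3


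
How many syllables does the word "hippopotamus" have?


Word: "hippopotamus"
Syllable breakdown: hip · po · pot · a · mus
Counting: 5 parts
= 5 syllables


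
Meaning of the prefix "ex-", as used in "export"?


Prefix: ex-
Example: export (ex- + port)
Meaning = out / former


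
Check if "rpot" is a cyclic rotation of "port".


Word: "port", Candidate: "rpot"
Method: check if candidate is substring of word+word
"portport" contains "rpot"? No
Is rotation = No


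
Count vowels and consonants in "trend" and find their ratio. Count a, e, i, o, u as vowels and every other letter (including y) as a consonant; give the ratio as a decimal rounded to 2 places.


Word: "trend"
Vowels (a,e,i,o,u): 1
Consonants: 4
Ratio = 1/4
= 0.25


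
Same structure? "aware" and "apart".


Pattern of "aware": [0, 1, 0, 2, 3]
Pattern of "apart": [0, 1, 0, 2, 3]
Patterns match
Same pattern = Yes


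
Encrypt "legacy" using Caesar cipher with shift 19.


Word: "legacy"
Shift: 19
Each letter → (letter + shift) mod 26:
  'l' (11) + 19 = 4 → 'e'
  'e' (4) + 19 = 23 → 'x'
  'g' (6) + 19 = 25 → 'z'
  'a' (0) + 19 = 19 → 't'
  'c' (2) + 19 = 21 → 'v'
  'y' (24) + 19 = 17 → 'r'
Result = "exztvr"


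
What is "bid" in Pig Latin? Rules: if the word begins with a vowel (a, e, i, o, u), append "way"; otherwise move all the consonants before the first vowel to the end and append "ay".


Word: "bid"
Starts with consonant(s) → move to end, add 'ay'
Consonant cluster: "b"
Pig Latin = "idbay"


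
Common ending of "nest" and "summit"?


Word 1: "nest"
Word 2: "summit"
Comparing from end:
  Pos -1: 't' == 't'
  Pos -2: 's' != 'i' (stop)
LCS = "t" (length 1)


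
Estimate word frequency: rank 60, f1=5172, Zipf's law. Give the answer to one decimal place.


Zipf's law: f(r) = f(1) / r
f(1) = 5172
f(60) = 5172 / 60
= 86.2 occurrences


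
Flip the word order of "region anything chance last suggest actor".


Original: "region anything chance last suggest actor"
Words (1..n): region | anything | chance | last | suggest | actor
Reversed (n..1): actor | suggest | last | chance | anything | region
Result = "actor suggest last chance anything region"


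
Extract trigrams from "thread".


Word: "thread" (length 6)
Number of trigrams = 6 - 3 + 1 = 4
  Position 0: "thr"
  Position 1: "hre"
  Position 2: "rea"
  Position 3: "ead"
Trigrams = "thr", "hre", "rea", "ead"


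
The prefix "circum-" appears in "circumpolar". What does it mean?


Prefix: circum-
Example: circumpolar = circum- + polar
Meaning = around


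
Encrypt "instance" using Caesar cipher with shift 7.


Word: "instance"
Shift: 7
Each letter → (letter + shift) mod 26:
  'i' (8) + 7 = 15 → 'p'
  'n' (13) + 7 = 20 → 'u'
  's' (18) + 7 = 25 → 'z'
  't' (19) + 7 = 0 → 'a'
  'a' (0) + 7 = 7 → 'h'
  'n' (13) + 7 = 20 → 'u'
  'c' (2) + 7 = 9 → 'j'
  'e' (4) + 7 = 11 → 'l'
Result = "puzahujl"


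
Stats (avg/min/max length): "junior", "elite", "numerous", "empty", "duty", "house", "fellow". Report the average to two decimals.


Lengths: "junior"=6, "elite"=5, "numerous"=8, "empty"=5, "duty"=4, "house"=5, "fellow"=6
Sum = 39, Count = 7
Average = 39/7 = 5.57
= avg=5.57, min=4, max=8


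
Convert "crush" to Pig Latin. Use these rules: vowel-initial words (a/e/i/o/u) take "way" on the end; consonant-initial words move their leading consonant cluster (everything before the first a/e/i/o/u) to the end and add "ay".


Word: "crush"
Starts with consonant(s) → move to end, add 'ay'
Consonant cluster: "cr"
Pig Latin = "ushcray"


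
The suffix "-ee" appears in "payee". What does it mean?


Suffix: -ee
Example: payee (pay + -ee)
Meaning = one who receives


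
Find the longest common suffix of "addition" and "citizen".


Word 1: "addition"
Word 2: "citizen"
Comparing from end:
  Pos -1: 'n' == 'n'
  Pos -2: 'o' != 'e' (stop)
LCS = "n" (length 1)


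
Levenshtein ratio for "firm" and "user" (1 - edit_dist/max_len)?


Word 1: "firm" (length 4)
Word 2: "user" (length 4)
One optimal edit sequence:
  1. substitute 'f' -> 'u'  (+1)
  2. substitute 'i' -> 's'  (+1)
  3. substitute 'r' -> 'e'  (+1)
  4. substitute 'm' -> 'r'  (+1)
Edit distance = 4
Max length = max(4, 4) = 4
Similarity = 1 - 4/4
= 0.0000


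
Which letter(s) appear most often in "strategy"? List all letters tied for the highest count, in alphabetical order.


Word: "strategy"
Letter counts:
  'a': 1
  'e': 1
  'g': 1
  'r': 1
  's': 1
  't': 2
  'y': 1
Maximum count = 2
Most frequent = 't' (2 times each)


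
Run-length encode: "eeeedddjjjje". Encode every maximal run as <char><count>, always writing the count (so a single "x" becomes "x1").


String: "eeeedddjjjje"
Scanning for consecutive runs:
  'e' x 4
  'd' x 3
  'j' x 4
  'e' x 1
RLE = "e4d3j4e1"


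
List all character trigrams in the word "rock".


Word: "rock" (length 4)
Number of trigrams = 4 - 3 + 1 = 2
  Position 0: "roc"
  Position 1: "ock"
Trigrams = "roc", "ock"


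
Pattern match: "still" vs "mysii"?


Pattern of "still": [0, 1, 2, 3, 3]
Pattern of "mysii": [0, 1, 2, 3, 3]
Patterns match
Same pattern = Yes


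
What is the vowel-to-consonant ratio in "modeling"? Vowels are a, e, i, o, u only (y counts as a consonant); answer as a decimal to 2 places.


Word: "modeling"
Vowels (a,e,i,o,u): 3
Consonants: 5
Ratio = 3/5
= 0.60


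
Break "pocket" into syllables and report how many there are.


Word: "pocket"
Syllable breakdown: pock-et
Counting: 2 parts
= 2 syllables


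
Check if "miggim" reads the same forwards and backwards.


Word: "miggim"
Reversed: "miggim"
Forward == Backward? miggim == miggim
Palindrome = Yes


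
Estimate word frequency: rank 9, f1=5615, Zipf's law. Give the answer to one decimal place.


Zipf's law: f(r) = f(1) / r
f(1) = 5615
f(9) = 5615 / 9
= 623.9 occurrences


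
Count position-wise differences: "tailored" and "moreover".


Comparing character by character (same length = 8):
  Pos 0: 't' vs 'm' !=
  Pos 1: 'a' vs 'o' !=
  Pos 2: 'i' vs 'r' !=
  Pos 3: 'l' vs 'e' !=
  Pos 4: 'o' vs 'o' =
  Pos 5: 'r' vs 'v' !=
  Pos 6: 'e' vs 'e' =
  Pos 7: 'd' vs 'r' !=
Hamming distance = 6


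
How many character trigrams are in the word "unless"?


Word: "unless" (length 6)
Number of 3-grams = length - 3 + 1 = 6 - 3 + 1
= 4


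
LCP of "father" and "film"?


Word 1: "father"
Word 2: "film"
Comparing from start:
  Pos 0: 'f' == 'f'
  Pos 1: 'a' != 'i' (stop)
LCP = "f" (length 1)


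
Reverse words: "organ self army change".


Original: "organ self army change"
Words (1..n): organ | self | army | change
Reversed (n..1): change | army | self | organ
Result = "change army self organ"


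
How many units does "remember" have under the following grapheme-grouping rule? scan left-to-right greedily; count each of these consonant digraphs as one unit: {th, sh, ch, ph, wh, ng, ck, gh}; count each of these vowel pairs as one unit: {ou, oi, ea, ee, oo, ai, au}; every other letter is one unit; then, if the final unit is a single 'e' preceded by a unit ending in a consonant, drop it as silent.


Word: "remember" (8 letters)
Left-to-right scan:
  (1) 'r' (letter)
  (2) 'e' (letter)
  (3) 'm' (letter)
  (4) 'e' (letter)
  (5) 'm' (letter)
  (6) 'b' (letter)
  (7) 'e' (letter)
  (8) 'r' (letter)
Units from scan: 8
Sound units = 8 units


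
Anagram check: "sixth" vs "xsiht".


Word 1: "sixth" → sorted: histx
Word 2: "xsiht" → sorted: histx
Same letters? histx == histx
Anagram = Yes


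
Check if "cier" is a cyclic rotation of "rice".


Word: "rice", Candidate: "cier"
Method: check if candidate is substring of word+word
"ricerice" contains "cier"? No
Is rotation = No


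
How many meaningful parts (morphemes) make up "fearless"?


Word: "fearless"
Morphemes: fear | -less
Each morpheme carries meaning
= 2 morphemes


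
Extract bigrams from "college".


Word: "college" (length 7)
Number of bigrams = 7 - 2 + 1 = 6
  Position 0: "co"
  Position 1: "ol"
  Position 2: "ll"
  Position 3: "le"
  Position 4: "eg"
  Position 5: "ge"
Bigrams = "co", "ol", "ll", "le", "eg", "ge"


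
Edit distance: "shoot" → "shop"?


Word 1: "shoot" (length 5)
Word 2: "shop" (length 4)
One optimal edit sequence (insert/delete/substitute each cost 1):
  1. keep 's'
  2. keep 'h'
  3. delete 'o'  (+1)
  4. keep 'o'
  5. substitute 't' -> 'p'  (+1)
Total edit operations: 2
Edit distance = 2


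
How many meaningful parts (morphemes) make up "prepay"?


Word: "prepay"
Morphemes: pre- / pay
Each morpheme carries meaning
= 2 morphemes


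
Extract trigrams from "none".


Word: "none" (length 4)
Number of trigrams = 4 - 3 + 1 = 2
  Position 0: "non"
  Position 1: "one"
Trigrams = "non", "one"


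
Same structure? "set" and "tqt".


Pattern of "set": [0, 1, 2]
Pattern of "tqt": [0, 1, 0]
Patterns do not match
Same pattern = No


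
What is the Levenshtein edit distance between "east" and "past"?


Word 1: "east" (length 4)
Word 2: "past" (length 4)
One optimal edit sequence (insert/delete/substitute each cost 1):
  1. substitute 'e' -> 'p'  (+1)
  2. keep 'a'
  3. keep 's'
  4. keep 't'
Total edit operations: 1
Edit distance = 1


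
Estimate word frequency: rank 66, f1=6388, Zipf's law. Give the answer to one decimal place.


Zipf's law: f(r) = f(1) / r
f(1) = 6388
f(66) = 6388 / 66
= 96.8 occurrences


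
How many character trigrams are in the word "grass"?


Word: "grass" (length 5)
Number of 3-grams = length - 3 + 1 = 5 - 3 + 1
= 3


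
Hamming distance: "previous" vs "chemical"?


Comparing character by character (same length = 8):
  Pos 0: 'p' vs 'c' !=
  Pos 1: 'r' vs 'h' !=
  Pos 2: 'e' vs 'e' =
  Pos 3: 'v' vs 'm' !=
  Pos 4: 'i' vs 'i' =
  Pos 5: 'o' vs 'c' !=
  Pos 6: 'u' vs 'a' !=
  Pos 7: 's' vs 'l' !=
Hamming distance = 6


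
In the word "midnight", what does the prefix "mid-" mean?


Prefix: mid-
Example: midnight = mid- + night
Meaning = middle


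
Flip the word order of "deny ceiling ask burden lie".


Original: "deny ceiling ask burden lie"
Words (1..n): deny | ceiling | ask | burden | lie
Reversed (n..1): lie | burden | ask | ceiling | deny
Result = "lie burden ask ceiling deny"


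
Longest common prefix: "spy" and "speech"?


Word 1: "spy"
Word 2: "speech"
Comparing from start:
  Pos 0: 's' == 's'
  Pos 1: 'p' == 'p'
  Pos 2: 'y' != 'e' (stop)
LCP = "sp" (length 2)


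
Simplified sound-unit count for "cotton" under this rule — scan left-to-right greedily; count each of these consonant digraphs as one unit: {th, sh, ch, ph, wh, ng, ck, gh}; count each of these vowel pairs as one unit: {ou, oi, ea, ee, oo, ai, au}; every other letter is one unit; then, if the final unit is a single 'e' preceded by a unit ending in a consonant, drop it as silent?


Word: "cotton" (6 letters)
Left-to-right scan:
  [1] 'c' (letter)
  [2] 'o' (letter)
  [3] 't' (letter)
  [4] 't' (letter)
  [5] 'o' (letter)
  [6] 'n' (letter)
Units from scan: 6
Sound units = 6 units


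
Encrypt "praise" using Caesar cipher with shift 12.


Word: "praise"
Shift: 12
Each letter → (letter + shift) mod 26:
  'p' (15) + 12 = 1 → 'b'
  'r' (17) + 12 = 3 → 'd'
  'a' (0) + 12 = 12 → 'm'
  'i' (8) + 12 = 20 → 'u'
  's' (18) + 12 = 4 → 'e'
  'e' (4) + 12 = 16 → 'q'
Result = "bdmueq"


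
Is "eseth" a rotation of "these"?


Word: "these", Candidate: "eseth"
Method: check if candidate is substring of word+word
"thesethese" contains "eseth"? Yes
Is rotation = Yes


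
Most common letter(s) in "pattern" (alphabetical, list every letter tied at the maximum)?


Word: "pattern"
Letter counts:
  'a': 1
  'e': 1
  'n': 1
  'p': 1
  'r': 1
  't': 2
Maximum count = 2
Most frequent = 't' (2 times each)


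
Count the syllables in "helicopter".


Word: "helicopter"
Syllable breakdown: hel / i / cop / ter
Counting: 4 parts
= 4 syllables


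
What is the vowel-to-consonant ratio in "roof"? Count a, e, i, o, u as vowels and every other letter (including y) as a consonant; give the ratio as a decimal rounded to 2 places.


Word: "roof"
Vowels (a,e,i,o,u): 2
Consonants: 2
Ratio = 2/2
= 1.00


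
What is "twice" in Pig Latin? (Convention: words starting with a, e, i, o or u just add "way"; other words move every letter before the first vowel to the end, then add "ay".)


Word: "twice"
Starts with consonant(s) → move to end, add 'ay'
Consonant cluster: "tw"
Pig Latin = "icetway"


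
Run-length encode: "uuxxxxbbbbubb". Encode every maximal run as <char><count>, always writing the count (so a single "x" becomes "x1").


String: "uuxxxxbbbbubb"
Scanning for consecutive runs:
  'u' x 2
  'x' x 4
  'b' x 4
  'u' x 1
  'b' x 2
RLE = "u2x4b4u1b2"


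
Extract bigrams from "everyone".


Word: "everyone" (length 8)
Number of bigrams = 8 - 2 + 1 = 7
  Position 0: "ev"
  Position 1: "ve"
  Position 2: "er"
  Position 3: "ry"
  Position 4: "yo"
  Position 5: "on"
  Position 6: "ne"
Bigrams = "ev", "ve", "er", "ry", "yo", "on", "ne"


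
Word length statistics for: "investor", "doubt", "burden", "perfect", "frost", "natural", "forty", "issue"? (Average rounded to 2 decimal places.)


Lengths: "investor"=8, "doubt"=5, "burden"=6, "perfect"=7, "frost"=5, "natural"=7, "forty"=5, "issue"=5
Sum = 48, Count = 8
Average = 48/8 = 6.00
= avg=6.00, min=5, max=8


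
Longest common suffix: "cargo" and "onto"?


Word 1: "cargo"
Word 2: "onto"
Comparing from end:
  Pos -1: 'o' == 'o'
  Pos -2: 'g' != 't' (stop)
LCS = "o" (length 1)


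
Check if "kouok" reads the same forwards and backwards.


Word: "kouok"
Reversed: "kouok"
Forward == Backward? kouok == kouok
Palindrome = Yes


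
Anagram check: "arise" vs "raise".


Word 1: "arise" → sorted: aeirs
Word 2: "raise" → sorted: aeirs
Same letters? aeirs == aeirs
Anagram = Yes


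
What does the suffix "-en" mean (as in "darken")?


Suffix: -en
Example: darken = dark + -en
Meaning = to make / become


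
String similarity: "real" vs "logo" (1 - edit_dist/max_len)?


Word 1: "real" (length 4)
Word 2: "logo" (length 4)
One optimal edit sequence:
  1. substitute 'r' -> 'l'  (+1)
  2. substitute 'e' -> 'o'  (+1)
  3. substitute 'a' -> 'g'  (+1)
  4. substitute 'l' -> 'o'  (+1)
Edit distance = 4
Max length = max(4, 4) = 4
Similarity = 1 - 4/4
= 0.0000


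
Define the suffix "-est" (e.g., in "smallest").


Suffix: -est
Example: smallest (small + -est)
Meaning = most


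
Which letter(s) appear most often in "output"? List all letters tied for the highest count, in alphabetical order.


Word: "output"
Letter counts:
  'o': 1
  'p': 1
  't': 2
  'u': 2
Maximum count = 2
Most frequent = 't', 'u' (2 times each)


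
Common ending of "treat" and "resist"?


Word 1: "treat"
Word 2: "resist"
Comparing from end:
  Pos -1: 't' == 't'
  Pos -2: 'a' != 's' (stop)
LCS = "t" (length 1)


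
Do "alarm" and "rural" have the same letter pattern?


Pattern of "alarm": [0, 1, 0, 2, 3]
Pattern of "rural": [0, 1, 0, 2, 3]
Patterns match
Same pattern = Yes


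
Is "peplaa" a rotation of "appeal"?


Word: "appeal", Candidate: "peplaa"
Method: check if candidate is substring of word+word
"appealappeal" contains "peplaa"? No
Is rotation = No


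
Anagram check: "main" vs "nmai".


Word 1: "main" → sorted: aimn
Word 2: "nmai" → sorted: aimn
Same letters? aimn == aimn
Anagram = Yes


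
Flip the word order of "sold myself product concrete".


Original: "sold myself product concrete"
Words (1..n): sold | myself | product | concrete
Reversed (n..1): concrete | product | myself | sold
Result = "concrete product myself sold"


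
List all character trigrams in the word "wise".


Word: "wise" (length 4)
Number of trigrams = 4 - 3 + 1 = 2
  Position 0: "wis"
  Position 1: "ise"
Trigrams = "wis", "ise"


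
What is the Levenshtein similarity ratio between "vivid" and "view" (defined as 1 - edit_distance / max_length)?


Word 1: "vivid" (length 5)
Word 2: "view" (length 4)
One optimal edit sequence:
  1. keep 'v'
  2. keep 'i'
  3. delete 'v'  (+1)
  4. substitute 'i' -> 'e'  (+1)
  5. substitute 'd' -> 'w'  (+1)
Edit distance = 3
Max length = max(5, 4) = 5
Similarity = 1 - 3/5
= 0.4000


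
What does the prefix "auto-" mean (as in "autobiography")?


Prefix: auto-
As in: autobiography -> auto- + biography
Meaning = self


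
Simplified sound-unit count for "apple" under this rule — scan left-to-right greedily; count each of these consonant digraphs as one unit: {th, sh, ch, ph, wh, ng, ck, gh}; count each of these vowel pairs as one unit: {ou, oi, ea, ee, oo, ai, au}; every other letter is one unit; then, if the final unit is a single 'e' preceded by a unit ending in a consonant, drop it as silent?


Word: "apple" (5 letters)
Left-to-right scan:
  (1) 'a' (letter)
  (2) 'p' (letter)
  (3) 'p' (letter)
  (4) 'l' (letter)
  (5) 'e' (letter)
Units from scan: 5
Final unit is 'e' after a consonant -> drop as silent (-1)
Sound units = 4 units


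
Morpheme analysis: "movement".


Word: "movement"
Morphemes: move / -ment
Each morpheme carries meaning
= 2 morphemes


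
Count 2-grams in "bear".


Word: "bear" (length 4)
Number of 2-grams = length - 2 + 1 = 4 - 2 + 1
= 3


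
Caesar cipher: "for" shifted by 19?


Word: "for"
Shift: 19
Each letter → (letter + shift) mod 26:
  'f' (5) + 19 = 24 → 'y'
  'o' (14) + 19 = 7 → 'h'
  'r' (17) + 19 = 10 → 'k'
Result = "yhk"


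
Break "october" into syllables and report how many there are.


Word: "october"
Syllable breakdown: oc | to | ber
Counting: 3 parts
= 3 syllables


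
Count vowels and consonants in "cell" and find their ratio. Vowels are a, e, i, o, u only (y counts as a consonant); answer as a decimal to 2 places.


Word: "cell"
Vowels (a,e,i,o,u): 1
Consonants: 3
Ratio = 1/3
= 0.33


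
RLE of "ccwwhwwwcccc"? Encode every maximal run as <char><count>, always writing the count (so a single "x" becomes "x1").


String: "ccwwhwwwcccc"
Scanning for consecutive runs:
  'c' x 2
  'w' x 2
  'h' x 1
  'w' x 3
  'c' x 4
RLE = "c2w2h1w3c4"


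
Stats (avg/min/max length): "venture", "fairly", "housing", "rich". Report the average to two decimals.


Lengths: "venture"=7, "fairly"=6, "housing"=7, "rich"=4
Sum = 24, Count = 4
Average = 24/4 = 6.00
= avg=6.00, min=4, max=7


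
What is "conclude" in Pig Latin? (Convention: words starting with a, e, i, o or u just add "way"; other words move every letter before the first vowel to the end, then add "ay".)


Word: "conclude"
Starts with consonant(s) → move to end, add 'ay'
Consonant cluster: "c"
Pig Latin = "oncludecay"


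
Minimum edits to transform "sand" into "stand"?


Word 1: "sand" (length 4)
Word 2: "stand" (length 5)
One optimal edit sequence (insert/delete/substitute each cost 1):
  1. keep 's'
  2. insert 't'  (+1)
  3. keep 'a'
  4. keep 'n'
  5. keep 'd'
Total edit operations: 1
Edit distance = 1


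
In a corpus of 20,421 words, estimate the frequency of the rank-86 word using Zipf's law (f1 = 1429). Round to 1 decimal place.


Zipf's law: f(r) = f(1) / r
f(1) = 1429
f(86) = 1429 / 86
= 16.6 occurrences


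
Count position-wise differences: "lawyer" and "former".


Comparing character by character (same length = 6):
  Pos 0: 'l' vs 'f' !=
  Pos 1: 'a' vs 'o' !=
  Pos 2: 'w' vs 'r' !=
  Pos 3: 'y' vs 'm' !=
  Pos 4: 'e' vs 'e' =
  Pos 5: 'r' vs 'r' =
Hamming distance = 4


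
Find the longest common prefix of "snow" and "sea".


Word 1: "snow"
Word 2: "sea"
Comparing from start:
  Pos 0: 's' == 's'
  Pos 1: 'n' != 'e' (stop)
LCP = "s" (length 1)


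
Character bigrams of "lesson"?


Word: "lesson" (length 6)
Number of bigrams = 6 - 2 + 1 = 5
  Position 0: "le"
  Position 1: "es"
  Position 2: "ss"
  Position 3: "so"
  Position 4: "on"
Bigrams = "le", "es", "ss", "so", "on"


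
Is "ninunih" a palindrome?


Word: "ninunih"
Reversed: "hinunin"
Forward == Backward? ninunih != hinunin
Palindrome = No


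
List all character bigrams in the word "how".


Word: "how" (length 3)
Number of bigrams = 3 - 2 + 1 = 2
  Position 0: "ho"
  Position 1: "ow"
Bigrams = "ho", "ow"


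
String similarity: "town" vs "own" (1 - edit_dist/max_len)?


Word 1: "town" (length 4)
Word 2: "own" (length 3)
One optimal edit sequence:
  1. delete 't'  (+1)
  2. keep 'o'
  3. keep 'w'
  4. keep 'n'
Edit distance = 1
Max length = max(4, 3) = 4
Similarity = 1 - 1/4
= 0.7500


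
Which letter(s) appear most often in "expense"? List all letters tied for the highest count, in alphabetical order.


Word: "expense"
Letter counts:
  'e': 3
  'n': 1
  'p': 1
  's': 1
  'x': 1
Maximum count = 3
Most frequent = 'e' (3 times each)


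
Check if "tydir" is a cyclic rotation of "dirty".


Word: "dirty", Candidate: "tydir"
Method: check if candidate is substring of word+word
"dirtydirty" contains "tydir"? Yes
Is rotation = Yes


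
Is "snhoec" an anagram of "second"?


Word 1: "second" → sorted: cdenos
Word 2: "snhoec" → sorted: cehnos
Same letters? cdenos != cehnos
Anagram = No


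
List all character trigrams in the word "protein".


Word: "protein" (length 7)
Number of trigrams = 7 - 3 + 1 = 5
  Position 0: "pro"
  Position 1: "rot"
  Position 2: "ote"
  Position 3: "tei"
  Position 4: "ein"
Trigrams = "pro", "rot", "ote", "tei", "ein"


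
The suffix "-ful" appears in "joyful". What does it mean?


Suffix: -ful
Example: joyful = joy + -ful
Meaning = full of


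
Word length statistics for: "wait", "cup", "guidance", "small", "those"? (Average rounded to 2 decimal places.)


Lengths: "wait"=4, "cup"=3, "guidance"=8, "small"=5, "those"=5
Sum = 25, Count = 5
Average = 25/5 = 5.00
= avg=5.00, min=3, max=8


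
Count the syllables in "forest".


Word: "forest"
Syllable breakdown: for · est
Counting: 2 parts
= 2 syllables


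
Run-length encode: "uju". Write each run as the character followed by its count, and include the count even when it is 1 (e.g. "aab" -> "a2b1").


String: "uju"
Scanning for consecutive runs:
  'u' x 1
  'j' x 1
  'u' x 1
RLE = "u1j1u1"


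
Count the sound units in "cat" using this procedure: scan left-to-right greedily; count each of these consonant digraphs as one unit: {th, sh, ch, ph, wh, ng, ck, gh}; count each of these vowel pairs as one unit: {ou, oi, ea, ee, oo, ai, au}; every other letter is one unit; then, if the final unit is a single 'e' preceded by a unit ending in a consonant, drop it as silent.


Word: "cat" (3 letters)
Left-to-right scan:
  [1] 'c' (letter)
  [2] 'a' (letter)
  [3] 't' (letter)
Units from scan: 3
Sound units = 3 units


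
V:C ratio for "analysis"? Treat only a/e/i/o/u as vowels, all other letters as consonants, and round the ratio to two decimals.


Word: "analysis"
Vowels (a,e,i,o,u): 3
Consonants: 5
Ratio = 3/5
= 0.60


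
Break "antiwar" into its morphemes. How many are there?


Word: "antiwar"
Morphemes: anti- + war
Each morpheme carries meaning
= 2 morphemes


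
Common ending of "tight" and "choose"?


Word 1: "tight"
Word 2: "choose"
Comparing from end:
  Pos -1: 't' != 'e' (stop)
LCS = "" (length 0)


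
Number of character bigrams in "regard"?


Word: "regard" (length 6)
Number of 2-grams = length - 2 + 1 = 6 - 2 + 1
= 5


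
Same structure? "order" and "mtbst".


Pattern of "order": [0, 1, 2, 3, 1]
Pattern of "mtbst": [0, 1, 2, 3, 1]
Patterns match
Same pattern = Yes


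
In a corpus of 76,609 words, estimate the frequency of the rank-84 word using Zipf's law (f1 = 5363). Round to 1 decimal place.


Zipf's law: f(r) = f(1) / r
f(1) = 5363
f(84) = 5363 / 84
= 63.8 occurrences


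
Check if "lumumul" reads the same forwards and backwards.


Word: "lumumul"
Reversed: "lumumul"
Forward == Backward? lumumul == lumumul
Palindrome = Yes


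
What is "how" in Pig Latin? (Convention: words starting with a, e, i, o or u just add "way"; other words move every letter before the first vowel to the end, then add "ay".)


Word: "how"
Starts with consonant(s) → move to end, add 'ay'
Consonant cluster: "h"
Pig Latin = "owhay"


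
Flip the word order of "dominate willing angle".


Original: "dominate willing angle"
Words (1..n): dominate | willing | angle
Reversed (n..1): angle | willing | dominate
Result = "angle willing dominate"


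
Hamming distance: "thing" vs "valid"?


Comparing character by character (same length = 5):
  Pos 0: 't' vs 'v' !=
  Pos 1: 'h' vs 'a' !=
  Pos 2: 'i' vs 'l' !=
  Pos 3: 'n' vs 'i' !=
  Pos 4: 'g' vs 'd' !=
Hamming distance = 5


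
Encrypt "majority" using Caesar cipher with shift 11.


Word: "majority"
Shift: 11
Each letter → (letter + shift) mod 26:
  'm' (12) + 11 = 23 → 'x'
  'a' (0) + 11 = 11 → 'l'
  'j' (9) + 11 = 20 → 'u'
  'o' (14) + 11 = 25 → 'z'
  'r' (17) + 11 = 2 → 'c'
  'i' (8) + 11 = 19 → 't'
  't' (19) + 11 = 4 → 'e'
  'y' (24) + 11 = 9 → 'j'
Result = "xluzctej"
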